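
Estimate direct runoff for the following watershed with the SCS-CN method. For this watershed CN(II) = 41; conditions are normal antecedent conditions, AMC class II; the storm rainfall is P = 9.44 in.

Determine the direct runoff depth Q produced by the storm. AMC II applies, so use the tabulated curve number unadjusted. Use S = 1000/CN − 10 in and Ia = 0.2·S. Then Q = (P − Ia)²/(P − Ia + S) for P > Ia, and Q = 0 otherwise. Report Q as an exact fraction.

Q = 191691/93275 in ≈ 2.055 in

Average conditions: CN = 41 (no AMC adjustment).
S = 1000/41 − 10 = 590/41 in ≈ 14.390 in
Ia = 0.2S: 0.2·14.390 = 2.878 in (exactly 118/41)
P − Ia = 9.440 − 2.878 = 6726/1025 ≈ 6.562 in (> 0, runoff occurs)
Q: (6726/1025)² ÷ (21476/1025) = 191691/93275 in (≈ 2.055 in)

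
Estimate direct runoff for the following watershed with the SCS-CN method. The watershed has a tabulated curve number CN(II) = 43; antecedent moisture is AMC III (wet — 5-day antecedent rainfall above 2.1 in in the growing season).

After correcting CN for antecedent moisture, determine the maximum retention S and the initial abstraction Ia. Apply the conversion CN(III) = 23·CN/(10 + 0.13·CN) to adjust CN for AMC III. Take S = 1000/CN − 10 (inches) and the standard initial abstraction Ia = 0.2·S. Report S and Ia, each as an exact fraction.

S = 5700/989 in ≈ 5.763 in; Ia = 1140/989 in ≈ 1.153 in

Wet (AMC III): CN(III) = 23·43/(10 + 0.13·43) = 989/(1559/100) = 98900/1559 ≈ 63.438
Retention S: 1000/CN − 10 with CN=63.438 → S = 5700/989 ≈ 5.763 in
Ia = 0.2S: 0.2·5.763 = 1.153 in (exactly 1140/989)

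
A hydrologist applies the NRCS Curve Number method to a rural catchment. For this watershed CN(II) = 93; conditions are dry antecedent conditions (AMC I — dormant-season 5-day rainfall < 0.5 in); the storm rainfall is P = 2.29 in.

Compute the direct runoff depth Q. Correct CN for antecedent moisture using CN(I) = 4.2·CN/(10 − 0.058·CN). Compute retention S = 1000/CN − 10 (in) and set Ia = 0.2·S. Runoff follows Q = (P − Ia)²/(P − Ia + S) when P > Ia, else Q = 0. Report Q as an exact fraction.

Q = 2904239881/2898558900 in ≈ 1.002 in

Adjust CN=93 to AMC I: 4.2·93/(10 − 0.058·93) → (1953/5) ÷ (2303/500) = 27900/329 ≈ 84.802
S = 1000/(27900/329) − 10 = 500/279 in ≈ 1.792 in
Ia = 0.2S: 0.2·1.792 = 0.358 in (exactly 100/279)
Since P=2.290 > Ia=0.358: effective rainfall P−Ia = 53891/27900 in
Runoff Q = (P−Ia)²/(P−Ia+S) = (1.932)²/(1.932+1.792) = 2904239881/2898558900 ≈ 1.002 in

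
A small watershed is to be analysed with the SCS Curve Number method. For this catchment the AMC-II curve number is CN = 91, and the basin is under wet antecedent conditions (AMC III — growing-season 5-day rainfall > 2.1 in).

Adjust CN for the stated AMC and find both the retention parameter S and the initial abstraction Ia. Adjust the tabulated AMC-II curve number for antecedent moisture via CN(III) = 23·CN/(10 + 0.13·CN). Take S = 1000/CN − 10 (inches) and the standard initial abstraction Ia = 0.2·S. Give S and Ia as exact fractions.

S = 900/2093 in ≈ 0.430 in; Ia = 180/2093 in ≈ 0.086 in

Adjust CN=91 to AMC III: 23·91/(10 + 0.13·91) → 2093 ÷ (2183/100) = 209300/2183 ≈ 95.877
Max retention: S = 1000/(209300/2183) − 10 = 900/2093 in (≈ 0.430 in)
Initial abstraction Ia = S/5 = (900/2093)/5 = 180/2093 ≈ 0.086 in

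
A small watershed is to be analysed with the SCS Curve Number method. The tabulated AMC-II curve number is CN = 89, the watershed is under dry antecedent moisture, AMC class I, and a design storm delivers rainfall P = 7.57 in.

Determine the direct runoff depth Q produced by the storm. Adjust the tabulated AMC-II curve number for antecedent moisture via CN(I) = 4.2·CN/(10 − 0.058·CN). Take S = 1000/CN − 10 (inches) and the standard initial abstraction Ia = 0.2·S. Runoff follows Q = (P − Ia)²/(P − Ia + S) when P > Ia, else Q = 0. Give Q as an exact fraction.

Q = 1702589157889/346668287700 in ≈ 4.911 in

Dry (AMC I): CN(I) = 4.2·89/(10 − 0.058·89) = (1869/5)/(2419/500) = 186900/2419 ≈ 77.263
Retention S: 1000/CN − 10 with CN=77.263 → S = 5500/1869 ≈ 2.943 in
Initial abstraction Ia = S/5 = (5500/1869)/5 = 1100/1869 ≈ 0.589 in
P − Ia = 7.570 − 0.589 = 1304833/186900 ≈ 6.981 in (> 0, runoff occurs)
Q = (1304833/186900)²/((1304833/186900) + 5500/1869) = (1702589157889/34931610000)/(1854833/186900) = 1702589157889/346668287700 in ≈ 4.911 in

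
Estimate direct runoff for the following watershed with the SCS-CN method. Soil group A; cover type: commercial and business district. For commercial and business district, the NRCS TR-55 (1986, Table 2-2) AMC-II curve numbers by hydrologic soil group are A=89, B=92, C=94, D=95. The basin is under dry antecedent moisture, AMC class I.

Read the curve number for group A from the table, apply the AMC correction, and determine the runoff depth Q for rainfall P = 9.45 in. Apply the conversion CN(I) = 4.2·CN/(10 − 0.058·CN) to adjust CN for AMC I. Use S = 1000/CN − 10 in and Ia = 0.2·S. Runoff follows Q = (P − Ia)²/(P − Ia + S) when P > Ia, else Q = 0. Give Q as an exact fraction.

Q = 109720600081/16493588580 in ≈ 6.652 in

NRCS table: commercial and business district, soil group A → CN(II) = 89
CN(I) from CN(II)=89: (4.2·89)/(10 − 0.058·89) = 186900/2419 ≈ 77.263
Retention S: 1000/CN − 10 with CN=77.263 → S = 5500/1869 ≈ 2.943 in
Ia = 0.2S: 0.2·2.943 = 0.589 in (exactly 1100/1869)
P − Ia = 9.450 − 0.589 = 331241/37380 ≈ 8.861 in (> 0, runoff occurs)
Q: (331241/37380)² ÷ (441241/37380) = 109720600081/16493588580 in (≈ 6.652 in)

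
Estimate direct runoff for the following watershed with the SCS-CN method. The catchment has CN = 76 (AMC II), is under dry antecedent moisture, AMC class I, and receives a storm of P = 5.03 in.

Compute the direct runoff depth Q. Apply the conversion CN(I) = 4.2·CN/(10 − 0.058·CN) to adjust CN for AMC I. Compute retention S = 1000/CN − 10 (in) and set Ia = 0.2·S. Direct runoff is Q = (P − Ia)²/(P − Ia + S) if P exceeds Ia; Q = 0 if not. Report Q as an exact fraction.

Q = 2199516201/1953756700 in ≈ 1.126 in

CN(I) from CN(II)=76: (4.2·76)/(10 − 0.058·76) = 13300/233 ≈ 57.082
Retention S: 1000/CN − 10 with CN=57.082 → S = 1000/133 ≈ 7.519 in
Ia = 0.2·(1000/133) = 200/133 in ≈ 1.504 in
P − Ia = 5.030 − 1.504 = 46899/13300 ≈ 3.526 in (> 0, runoff occurs)
Q: (46899/13300)² ÷ (146899/13300) = 2199516201/1953756700 in (≈ 1.126 in)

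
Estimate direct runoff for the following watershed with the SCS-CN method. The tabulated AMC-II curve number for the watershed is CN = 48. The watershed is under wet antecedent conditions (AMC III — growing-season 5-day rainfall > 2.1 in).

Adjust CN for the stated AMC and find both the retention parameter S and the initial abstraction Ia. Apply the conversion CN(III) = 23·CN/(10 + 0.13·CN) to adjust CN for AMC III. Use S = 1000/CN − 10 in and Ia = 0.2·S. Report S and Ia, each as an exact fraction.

S = 325/69 in ≈ 4.710 in; Ia = 65/69 in ≈ 0.942 in

Wet (AMC III): CN(III) = 23·48/(10 + 0.13·48) = 1104/(406/25) = 13800/203 ≈ 67.980
Max retention: S = 1000/(13800/203) − 10 = 325/69 in (≈ 4.710 in)
Initial abstraction Ia = S/5 = (325/69)/5 = 65/69 ≈ 0.942 in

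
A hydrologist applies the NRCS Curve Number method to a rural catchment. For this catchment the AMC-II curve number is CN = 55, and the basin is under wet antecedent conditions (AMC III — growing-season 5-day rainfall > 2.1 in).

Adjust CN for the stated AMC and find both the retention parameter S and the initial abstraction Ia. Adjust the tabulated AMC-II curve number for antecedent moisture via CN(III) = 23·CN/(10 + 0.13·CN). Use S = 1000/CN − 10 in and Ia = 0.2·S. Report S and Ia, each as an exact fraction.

Adjust CN=55 to AMC III: 23·55/(10 + 0.13·55) → 1265 ÷ (343/20) = 25300/343 ≈ 73.761
S = 1000/(25300/343) − 10 = 900/253 in ≈ 3.557 in
Ia = 0.2·(900/253) = 180/253 in ≈ 0.711 in

S = 900/253 in ≈ 3.557 in; Ia = 180/253 in ≈ 0.711 in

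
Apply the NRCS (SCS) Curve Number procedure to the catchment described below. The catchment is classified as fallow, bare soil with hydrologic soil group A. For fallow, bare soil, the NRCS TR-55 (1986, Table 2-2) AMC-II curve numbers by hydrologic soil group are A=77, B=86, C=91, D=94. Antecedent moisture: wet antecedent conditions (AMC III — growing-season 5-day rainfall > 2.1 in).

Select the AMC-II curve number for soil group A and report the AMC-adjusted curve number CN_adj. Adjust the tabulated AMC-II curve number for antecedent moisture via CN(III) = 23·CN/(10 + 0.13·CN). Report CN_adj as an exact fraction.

CN_adj = 7700/87 ≈ 88.506

NRCS table: fallow, bare soil, soil group A → CN(II) = 77
CN(III) from CN(II)=77: (23·77)/(10 + 0.13·77) = 7700/87 ≈ 88.506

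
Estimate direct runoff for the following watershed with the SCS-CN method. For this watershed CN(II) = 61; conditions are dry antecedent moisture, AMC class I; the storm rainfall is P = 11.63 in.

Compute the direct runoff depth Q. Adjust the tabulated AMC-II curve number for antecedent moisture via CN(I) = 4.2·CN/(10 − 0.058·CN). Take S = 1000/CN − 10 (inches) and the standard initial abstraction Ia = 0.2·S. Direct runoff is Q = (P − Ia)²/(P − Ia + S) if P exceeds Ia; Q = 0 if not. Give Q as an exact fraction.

Q = 134396293201/43408862700 in ≈ 3.096 in

Dry (AMC I): CN(I) = 4.2·61/(10 − 0.058·61) = (1281/5)/(3231/500) = 42700/1077 ≈ 39.647
Retention S: 1000/CN − 10 with CN=39.647 → S = 6500/427 ≈ 15.222 in
Ia = 0.2S: 0.2·15.222 = 3.044 in (exactly 1300/427)
Since P=11.630 > Ia=3.044: effective rainfall P−Ia = 366601/42700 in
Q: (366601/42700)² ÷ (1016601/42700) = 134396293201/43408862700 in (≈ 3.096 in)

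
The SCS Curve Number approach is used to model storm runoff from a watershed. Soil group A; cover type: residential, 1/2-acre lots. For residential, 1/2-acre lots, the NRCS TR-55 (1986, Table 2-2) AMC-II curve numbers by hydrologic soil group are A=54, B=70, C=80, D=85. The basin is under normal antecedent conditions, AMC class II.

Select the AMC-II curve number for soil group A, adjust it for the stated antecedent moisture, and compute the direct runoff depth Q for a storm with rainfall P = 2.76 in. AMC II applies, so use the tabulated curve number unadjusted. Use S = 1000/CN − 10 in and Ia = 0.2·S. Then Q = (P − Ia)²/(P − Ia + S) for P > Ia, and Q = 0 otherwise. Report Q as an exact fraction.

NRCS table: residential, 1/2-acre lots, soil group A → CN(II) = 54
Average conditions: CN = 54 (no AMC adjustment).
Retention S: 1000/CN − 10 with CN=54.000 → S = 230/27 ≈ 8.519 in
Ia = 0.2S: 0.2·8.519 = 1.704 in (exactly 46/27)
Excess rainfall: 2.760 − 1.704 = 1.056 in; P > Ia so Q > 0
Q = (713/675)²/((713/675) + 230/27) = (508369/455625)/(6463/675) = 22103/189675 in ≈ 0.117 in

Q = 22103/189675 in ≈ 0.117 in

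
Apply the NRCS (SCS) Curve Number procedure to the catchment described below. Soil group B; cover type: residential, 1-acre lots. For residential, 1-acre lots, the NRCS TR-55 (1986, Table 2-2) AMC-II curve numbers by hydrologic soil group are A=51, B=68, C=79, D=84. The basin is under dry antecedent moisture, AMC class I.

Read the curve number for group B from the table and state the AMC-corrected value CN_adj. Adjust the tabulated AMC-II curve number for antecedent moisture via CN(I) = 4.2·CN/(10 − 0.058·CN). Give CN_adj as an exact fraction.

CN_adj = 35700/757 ≈ 47.160

NRCS table: residential, 1-acre lots, soil group B → CN(II) = 68
CN(I) from CN(II)=68: (4.2·68)/(10 − 0.058·68) = 35700/757 ≈ 47.160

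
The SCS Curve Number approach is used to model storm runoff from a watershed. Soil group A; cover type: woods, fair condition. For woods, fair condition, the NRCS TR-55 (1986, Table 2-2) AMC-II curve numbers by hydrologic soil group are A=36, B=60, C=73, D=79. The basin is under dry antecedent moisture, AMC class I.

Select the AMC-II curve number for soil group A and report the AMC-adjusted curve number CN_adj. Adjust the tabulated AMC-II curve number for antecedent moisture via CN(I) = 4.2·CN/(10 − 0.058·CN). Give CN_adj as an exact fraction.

NRCS table: woods, fair condition, soil group A → CN(II) = 36
CN(I) from CN(II)=36: (4.2·36)/(10 − 0.058·36) = 18900/989 ≈ 19.110

CN_adj = 18900/989 ≈ 19.110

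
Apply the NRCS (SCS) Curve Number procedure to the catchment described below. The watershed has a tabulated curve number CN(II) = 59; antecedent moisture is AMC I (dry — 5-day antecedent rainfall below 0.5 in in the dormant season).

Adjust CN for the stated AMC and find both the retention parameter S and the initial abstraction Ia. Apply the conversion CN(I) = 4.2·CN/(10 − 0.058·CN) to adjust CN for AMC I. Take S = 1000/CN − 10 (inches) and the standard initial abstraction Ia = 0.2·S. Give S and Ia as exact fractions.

S = 20500/1239 in ≈ 16.546 in; Ia = 4100/1239 in ≈ 3.309 in

CN(I) from CN(II)=59: (4.2·59)/(10 − 0.058·59) = 123900/3289 ≈ 37.671
Retention S: 1000/CN − 10 with CN=37.671 → S = 20500/1239 ≈ 16.546 in
Ia = 0.2·(20500/1239) = 4100/1239 in ≈ 3.309 in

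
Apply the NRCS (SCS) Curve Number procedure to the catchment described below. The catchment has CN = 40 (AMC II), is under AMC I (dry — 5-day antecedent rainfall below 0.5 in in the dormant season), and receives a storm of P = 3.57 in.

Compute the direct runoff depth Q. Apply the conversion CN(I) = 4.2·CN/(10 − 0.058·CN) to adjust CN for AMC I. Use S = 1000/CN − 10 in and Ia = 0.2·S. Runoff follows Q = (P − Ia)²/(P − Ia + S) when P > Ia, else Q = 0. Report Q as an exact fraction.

Q = 0 in ≈ 0.000 in

CN(I) from CN(II)=40: (4.2·40)/(10 − 0.058·40) = 175/8 ≈ 21.875
Retention S: 1000/CN − 10 with CN=21.875 → S = 250/7 ≈ 35.714 in
Initial abstraction Ia = S/5 = (250/7)/5 = 50/7 ≈ 7.143 in
P = 3.570 ≤ Ia = 7.143 in: entire storm abstracted, Q = 0.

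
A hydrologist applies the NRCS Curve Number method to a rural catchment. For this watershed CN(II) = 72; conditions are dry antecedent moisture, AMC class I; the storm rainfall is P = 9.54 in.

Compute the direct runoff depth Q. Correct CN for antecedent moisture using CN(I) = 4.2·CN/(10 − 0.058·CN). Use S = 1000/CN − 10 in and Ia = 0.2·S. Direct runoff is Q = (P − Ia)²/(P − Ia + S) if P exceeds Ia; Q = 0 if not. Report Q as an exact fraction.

Dry (AMC I): CN(I) = 4.2·72/(10 − 0.058·72) = (1512/5)/(728/125) = 675/13 ≈ 51.923
S = 1000/(675/13) − 10 = 250/27 in ≈ 9.259 in
Initial abstraction Ia = S/5 = (250/27)/5 = 50/27 ≈ 1.852 in
Since P=9.540 > Ia=1.852: effective rainfall P−Ia = 10379/1350 in
Q = (10379/1350)²/((10379/1350) + 250/27) = (107723641/1822500)/(22879/1350) = 107723641/30886650 in ≈ 3.488 in

Q = 107723641/30886650 in ≈ 3.488 in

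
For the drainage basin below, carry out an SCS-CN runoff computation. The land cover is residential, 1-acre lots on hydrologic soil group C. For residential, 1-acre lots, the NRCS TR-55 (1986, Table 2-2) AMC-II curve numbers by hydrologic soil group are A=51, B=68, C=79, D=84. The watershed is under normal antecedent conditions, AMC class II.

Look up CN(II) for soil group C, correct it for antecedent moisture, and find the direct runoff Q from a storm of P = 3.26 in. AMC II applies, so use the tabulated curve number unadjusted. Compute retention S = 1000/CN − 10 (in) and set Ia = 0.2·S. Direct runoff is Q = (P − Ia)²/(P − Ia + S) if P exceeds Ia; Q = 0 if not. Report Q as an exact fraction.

Q = 116143729/84044150 in ≈ 1.382 in

NRCS table: residential, 1-acre lots, soil group C → CN(II) = 79
Average conditions: CN = 79 (no AMC adjustment).
Max retention: S = 1000/79 − 10 = 210/79 in (≈ 2.658 in)
Initial abstraction Ia = S/5 = (210/79)/5 = 42/79 ≈ 0.532 in
Excess rainfall: 3.260 − 0.532 = 2.728 in; P > Ia so Q > 0
Q = (10777/3950)²/((10777/3950) + 210/79) = (116143729/15602500)/(21277/3950) = 116143729/84044150 in ≈ 1.382 in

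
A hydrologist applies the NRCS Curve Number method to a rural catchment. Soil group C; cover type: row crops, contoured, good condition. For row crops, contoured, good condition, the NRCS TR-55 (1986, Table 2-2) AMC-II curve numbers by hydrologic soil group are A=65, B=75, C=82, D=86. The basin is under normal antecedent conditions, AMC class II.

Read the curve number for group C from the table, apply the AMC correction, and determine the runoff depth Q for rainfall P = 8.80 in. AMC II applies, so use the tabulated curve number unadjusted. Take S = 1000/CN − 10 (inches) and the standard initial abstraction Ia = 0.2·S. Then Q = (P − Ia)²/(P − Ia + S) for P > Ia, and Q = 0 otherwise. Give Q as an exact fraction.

NRCS table: row crops, contoured, good condition, soil group C → CN(II) = 82
Average conditions: CN = 82 (no AMC adjustment).
Max retention: S = 1000/82 − 10 = 90/41 in (≈ 2.195 in)
Ia = 0.2S: 0.2·2.195 = 0.439 in (exactly 18/41)
Excess rainfall: 8.800 − 0.439 = 8.361 in; P > Ia so Q > 0
Q = (1714/205)²/((1714/205) + 90/41) = (2937796/42025)/(2164/205) = 734449/110905 in ≈ 6.622 in

Q = 734449/110905 in ≈ 6.622 in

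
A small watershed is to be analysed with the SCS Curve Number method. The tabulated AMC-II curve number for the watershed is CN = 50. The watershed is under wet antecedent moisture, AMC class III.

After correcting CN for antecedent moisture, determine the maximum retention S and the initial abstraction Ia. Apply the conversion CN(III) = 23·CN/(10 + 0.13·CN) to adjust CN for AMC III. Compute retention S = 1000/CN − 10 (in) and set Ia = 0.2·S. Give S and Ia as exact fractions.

S = 100/23 in ≈ 4.348 in; Ia = 20/23 in ≈ 0.870 in

Adjust CN=50 to AMC III: 23·50/(10 + 0.13·50) → 1150 ÷ (33/2) = 2300/33 ≈ 69.697
S = 1000/(2300/33) − 10 = 100/23 in ≈ 4.348 in
Ia = 0.2S: 0.2·4.348 = 0.870 in (exactly 20/23)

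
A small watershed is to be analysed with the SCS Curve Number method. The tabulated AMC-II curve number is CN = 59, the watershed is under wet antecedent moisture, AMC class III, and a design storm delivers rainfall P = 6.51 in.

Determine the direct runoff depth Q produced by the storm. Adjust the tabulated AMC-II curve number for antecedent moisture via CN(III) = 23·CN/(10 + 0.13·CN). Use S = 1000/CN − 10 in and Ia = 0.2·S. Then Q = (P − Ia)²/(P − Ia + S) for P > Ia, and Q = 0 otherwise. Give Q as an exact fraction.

Q = 642253179649/164387929900 in ≈ 3.907 in

Wet (AMC III): CN(III) = 23·59/(10 + 0.13·59) = 1357/(1767/100) = 135700/1767 ≈ 76.797
S = 1000/(135700/1767) − 10 = 4100/1357 in ≈ 3.021 in
Initial abstraction Ia = S/5 = (4100/1357)/5 = 820/1357 ≈ 0.604 in
P − Ia = 6.510 − 0.604 = 801407/135700 ≈ 5.906 in (> 0, runoff occurs)
Q: (801407/135700)² ÷ (1211407/135700) = 642253179649/164387929900 in (≈ 3.907 in)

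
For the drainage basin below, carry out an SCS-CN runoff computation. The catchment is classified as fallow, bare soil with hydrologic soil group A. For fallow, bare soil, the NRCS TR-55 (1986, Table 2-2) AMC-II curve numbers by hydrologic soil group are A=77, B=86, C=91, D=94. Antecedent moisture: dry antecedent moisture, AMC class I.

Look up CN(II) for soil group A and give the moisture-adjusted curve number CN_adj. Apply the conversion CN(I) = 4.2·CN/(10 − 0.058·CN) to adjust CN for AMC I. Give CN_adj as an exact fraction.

NRCS table: fallow, bare soil, soil group A → CN(II) = 77
Dry (AMC I): CN(I) = 4.2·77/(10 − 0.058·77) = (1617/5)/(2767/500) = 161700/2767 ≈ 58.439

CN_adj = 161700/2767 ≈ 58.439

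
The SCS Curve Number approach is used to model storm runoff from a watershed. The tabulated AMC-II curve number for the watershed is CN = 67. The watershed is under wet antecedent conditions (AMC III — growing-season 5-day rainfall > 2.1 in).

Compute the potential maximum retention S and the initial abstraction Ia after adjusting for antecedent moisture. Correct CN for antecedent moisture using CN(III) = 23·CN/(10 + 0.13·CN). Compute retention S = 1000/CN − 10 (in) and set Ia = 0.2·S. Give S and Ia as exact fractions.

Adjust CN=67 to AMC III: 23·67/(10 + 0.13·67) → 1541 ÷ (1871/100) = 154100/1871 ≈ 82.362
S = 1000/(154100/1871) − 10 = 3300/1541 in ≈ 2.141 in
Initial abstraction Ia = S/5 = (3300/1541)/5 = 660/1541 ≈ 0.428 in

S = 3300/1541 in ≈ 2.141 in; Ia = 660/1541 in ≈ 0.428 in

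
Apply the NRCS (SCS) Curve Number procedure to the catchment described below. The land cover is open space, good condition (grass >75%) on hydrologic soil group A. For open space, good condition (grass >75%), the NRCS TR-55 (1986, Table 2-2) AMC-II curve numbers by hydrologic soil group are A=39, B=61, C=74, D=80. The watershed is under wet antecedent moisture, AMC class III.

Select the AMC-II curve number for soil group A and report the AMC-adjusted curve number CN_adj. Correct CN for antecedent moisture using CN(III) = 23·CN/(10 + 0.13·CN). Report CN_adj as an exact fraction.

CN_adj = 89700/1507 ≈ 59.522

NRCS table: open space, good condition (grass >75%), soil group A → CN(II) = 39
Wet (AMC III): CN(III) = 23·39/(10 + 0.13·39) = 897/(1507/100) = 89700/1507 ≈ 59.522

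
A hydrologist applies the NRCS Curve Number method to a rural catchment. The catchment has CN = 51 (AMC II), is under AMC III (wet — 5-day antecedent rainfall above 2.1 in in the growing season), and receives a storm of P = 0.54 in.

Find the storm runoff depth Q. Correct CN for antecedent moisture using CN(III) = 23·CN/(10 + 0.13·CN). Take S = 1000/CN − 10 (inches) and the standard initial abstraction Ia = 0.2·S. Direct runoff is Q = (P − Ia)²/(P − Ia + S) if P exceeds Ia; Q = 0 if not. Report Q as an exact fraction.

Wet (AMC III): CN(III) = 23·51/(10 + 0.13·51) = 1173/(1663/100) = 117300/1663 ≈ 70.535
Max retention: S = 1000/(117300/1663) − 10 = 4900/1173 in (≈ 4.177 in)
Ia = 0.2·(4900/1173) = 980/1173 in ≈ 0.835 in
P = 0.540 ≤ Ia = 0.835 in: entire storm abstracted, Q = 0.

Q = 0 in ≈ 0.000 in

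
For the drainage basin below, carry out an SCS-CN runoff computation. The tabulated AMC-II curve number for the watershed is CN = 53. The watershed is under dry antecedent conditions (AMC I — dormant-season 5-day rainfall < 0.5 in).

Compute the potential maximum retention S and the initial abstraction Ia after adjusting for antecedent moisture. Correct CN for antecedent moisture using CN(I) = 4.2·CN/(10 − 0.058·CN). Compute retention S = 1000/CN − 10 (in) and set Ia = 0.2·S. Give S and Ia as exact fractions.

S = 23500/1113 in ≈ 21.114 in; Ia = 4700/1113 in ≈ 4.223 in

CN(I) from CN(II)=53: (4.2·53)/(10 − 0.058·53) = 111300/3463 ≈ 32.140
Retention S: 1000/CN − 10 with CN=32.140 → S = 23500/1113 ≈ 21.114 in
Ia = 0.2S: 0.2·21.114 = 4.223 in (exactly 4700/1113)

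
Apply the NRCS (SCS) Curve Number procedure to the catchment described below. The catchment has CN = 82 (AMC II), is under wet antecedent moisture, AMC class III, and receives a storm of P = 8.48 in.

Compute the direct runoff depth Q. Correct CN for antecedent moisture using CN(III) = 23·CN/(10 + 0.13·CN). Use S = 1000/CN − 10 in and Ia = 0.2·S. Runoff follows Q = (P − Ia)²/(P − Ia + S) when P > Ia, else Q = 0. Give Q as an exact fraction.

Q = 9546853264/1284342425 in ≈ 7.433 in

Wet (AMC III): CN(III) = 23·82/(10 + 0.13·82) = 1886/(1033/50) = 94300/1033 ≈ 91.288
S = 1000/(94300/1033) − 10 = 900/943 in ≈ 0.954 in
Ia = 0.2S: 0.2·0.954 = 0.191 in (exactly 180/943)
Since P=8.480 > Ia=0.191: effective rainfall P−Ia = 195416/23575 in
Q = (195416/23575)²/((195416/23575) + 900/943) = (38187413056/555780625)/(217916/23575) = 9546853264/1284342425 in ≈ 7.433 in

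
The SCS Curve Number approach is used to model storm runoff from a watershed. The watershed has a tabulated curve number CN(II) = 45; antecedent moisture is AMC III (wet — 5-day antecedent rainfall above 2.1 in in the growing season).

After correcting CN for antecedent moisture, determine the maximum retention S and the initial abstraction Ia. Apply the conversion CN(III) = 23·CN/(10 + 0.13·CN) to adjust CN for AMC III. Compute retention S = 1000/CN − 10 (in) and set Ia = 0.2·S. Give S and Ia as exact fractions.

S = 1100/207 in ≈ 5.314 in; Ia = 220/207 in ≈ 1.063 in

Wet (AMC III): CN(III) = 23·45/(10 + 0.13·45) = 1035/(317/20) = 20700/317 ≈ 65.300
S = 1000/(20700/317) − 10 = 1100/207 in ≈ 5.314 in
Initial abstraction Ia = S/5 = (1100/207)/5 = 220/207 ≈ 1.063 in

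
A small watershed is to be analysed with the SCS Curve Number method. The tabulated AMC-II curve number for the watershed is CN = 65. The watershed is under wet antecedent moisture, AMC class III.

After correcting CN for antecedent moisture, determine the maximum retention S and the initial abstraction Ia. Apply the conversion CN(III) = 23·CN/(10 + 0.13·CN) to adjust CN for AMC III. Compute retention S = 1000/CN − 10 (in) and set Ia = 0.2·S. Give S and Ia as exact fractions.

Wet (AMC III): CN(III) = 23·65/(10 + 0.13·65) = 1495/(369/20) = 29900/369 ≈ 81.030
Retention S: 1000/CN − 10 with CN=81.030 → S = 700/299 ≈ 2.341 in
Ia = 0.2·(700/299) = 140/299 in ≈ 0.468 in

S = 700/299 in ≈ 2.341 in; Ia = 140/299 in ≈ 0.468 in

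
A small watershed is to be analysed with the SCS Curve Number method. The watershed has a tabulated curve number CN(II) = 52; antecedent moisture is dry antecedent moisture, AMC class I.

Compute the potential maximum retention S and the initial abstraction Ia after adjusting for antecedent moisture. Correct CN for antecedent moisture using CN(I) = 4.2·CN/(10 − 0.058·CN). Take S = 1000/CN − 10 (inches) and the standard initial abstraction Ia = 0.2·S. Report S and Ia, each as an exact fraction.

S = 2000/91 in ≈ 21.978 in; Ia = 400/91 in ≈ 4.396 in

Adjust CN=52 to AMC I: 4.2·52/(10 − 0.058·52) → (1092/5) ÷ (873/125) = 9100/291 ≈ 31.271
Max retention: S = 1000/(9100/291) − 10 = 2000/91 in (≈ 21.978 in)
Ia = 0.2·(2000/91) = 400/91 in ≈ 4.396 in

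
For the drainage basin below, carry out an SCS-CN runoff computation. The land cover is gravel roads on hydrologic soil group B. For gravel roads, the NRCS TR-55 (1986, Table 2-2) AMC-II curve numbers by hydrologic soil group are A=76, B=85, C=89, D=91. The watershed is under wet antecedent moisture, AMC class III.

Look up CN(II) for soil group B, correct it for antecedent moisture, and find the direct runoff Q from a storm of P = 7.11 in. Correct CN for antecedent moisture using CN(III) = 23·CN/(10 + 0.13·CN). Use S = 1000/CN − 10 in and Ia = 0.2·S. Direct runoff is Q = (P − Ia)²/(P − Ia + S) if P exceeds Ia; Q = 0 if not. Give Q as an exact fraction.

Q = 24661514667/3936079700 in ≈ 6.266 in

NRCS table: gravel roads, soil group B → CN(II) = 85
CN(III) from CN(II)=85: (23·85)/(10 + 0.13·85) = 39100/421 ≈ 92.874
S = 1000/(39100/421) − 10 = 300/391 in ≈ 0.767 in
Ia = 0.2S: 0.2·0.767 = 0.153 in (exactly 60/391)
P − Ia = 7.110 − 0.153 = 272001/39100 ≈ 6.957 in (> 0, runoff occurs)
Q = (272001/39100)²/((272001/39100) + 300/391) = (73984544001/1528810000)/(302001/39100) = 24661514667/3936079700 in ≈ 6.266 in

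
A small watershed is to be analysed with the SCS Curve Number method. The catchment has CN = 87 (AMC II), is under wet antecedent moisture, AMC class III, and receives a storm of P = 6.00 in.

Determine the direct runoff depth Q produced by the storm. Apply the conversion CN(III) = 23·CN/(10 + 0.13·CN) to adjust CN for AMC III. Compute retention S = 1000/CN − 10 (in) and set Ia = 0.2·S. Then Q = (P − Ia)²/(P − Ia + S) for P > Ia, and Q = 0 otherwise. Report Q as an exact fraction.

Wet (AMC III): CN(III) = 23·87/(10 + 0.13·87) = 2001/(2131/100) = 200100/2131 ≈ 93.900
S = 1000/(200100/2131) − 10 = 1300/2001 in ≈ 0.650 in
Initial abstraction Ia = S/5 = (1300/2001)/5 = 260/2001 ≈ 0.130 in
Since P=6.000 > Ia=0.130: effective rainfall P−Ia = 11746/2001 in
Q = (11746/2001)²/((11746/2001) + 1300/2001) = (137968516/4004001)/(13046/2001) = 68984258/13052523 in ≈ 5.285 in

Q = 68984258/13052523 in ≈ 5.285 in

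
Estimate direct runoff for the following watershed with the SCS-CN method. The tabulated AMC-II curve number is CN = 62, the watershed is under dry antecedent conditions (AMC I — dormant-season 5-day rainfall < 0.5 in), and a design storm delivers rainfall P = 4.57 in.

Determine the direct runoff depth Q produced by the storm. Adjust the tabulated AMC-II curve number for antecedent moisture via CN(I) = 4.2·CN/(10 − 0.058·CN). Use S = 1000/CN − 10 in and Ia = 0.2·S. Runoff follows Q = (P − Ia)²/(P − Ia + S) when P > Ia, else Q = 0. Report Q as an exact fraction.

Adjust CN=62 to AMC I: 4.2·62/(10 − 0.058·62) → (1302/5) ÷ (1601/250) = 65100/1601 ≈ 40.662
Retention S: 1000/CN − 10 with CN=40.662 → S = 9500/651 ≈ 14.593 in
Ia = 0.2S: 0.2·14.593 = 2.919 in (exactly 1900/651)
P − Ia = 4.570 − 2.919 = 107507/65100 ≈ 1.651 in (> 0, runoff occurs)
Q: (107507/65100)² ÷ (1057507/65100) = 11557755049/68843705700 in (≈ 0.168 in)

Q = 11557755049/68843705700 in ≈ 0.168 in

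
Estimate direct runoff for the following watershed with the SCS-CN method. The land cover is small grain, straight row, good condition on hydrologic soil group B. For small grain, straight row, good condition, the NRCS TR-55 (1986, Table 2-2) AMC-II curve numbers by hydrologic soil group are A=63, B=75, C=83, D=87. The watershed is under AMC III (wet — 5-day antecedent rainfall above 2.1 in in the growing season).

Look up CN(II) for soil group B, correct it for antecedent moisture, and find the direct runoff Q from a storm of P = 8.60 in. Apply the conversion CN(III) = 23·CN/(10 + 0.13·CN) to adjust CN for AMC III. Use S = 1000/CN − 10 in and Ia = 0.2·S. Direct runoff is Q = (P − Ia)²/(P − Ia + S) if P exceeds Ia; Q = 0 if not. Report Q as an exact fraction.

NRCS table: small grain, straight row, good condition, soil group B → CN(II) = 75
Adjust CN=75 to AMC III: 23·75/(10 + 0.13·75) → 1725 ÷ (79/4) = 6900/79 ≈ 87.342
Retention S: 1000/CN − 10 with CN=87.342 → S = 100/69 ≈ 1.449 in
Ia = 0.2S: 0.2·1.449 = 0.290 in (exactly 20/69)
Excess rainfall: 8.600 − 0.290 = 8.310 in; P > Ia so Q > 0
Runoff Q = (P−Ia)²/(P−Ia+S) = (8.310)²/(8.310+1.449) = 8219689/1161615 ≈ 7.076 in

Q = 8219689/1161615 in ≈ 7.076 in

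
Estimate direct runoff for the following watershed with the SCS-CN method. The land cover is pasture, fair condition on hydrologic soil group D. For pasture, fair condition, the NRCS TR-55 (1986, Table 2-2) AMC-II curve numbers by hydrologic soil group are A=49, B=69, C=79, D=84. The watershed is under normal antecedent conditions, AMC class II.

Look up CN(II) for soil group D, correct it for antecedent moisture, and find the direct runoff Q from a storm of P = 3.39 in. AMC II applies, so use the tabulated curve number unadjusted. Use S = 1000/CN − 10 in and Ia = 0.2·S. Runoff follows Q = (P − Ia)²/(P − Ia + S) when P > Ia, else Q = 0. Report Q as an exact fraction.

NRCS table: pasture, fair condition, soil group D → CN(II) = 84
Average conditions: CN = 84 (no AMC adjustment).
Retention S: 1000/CN − 10 with CN=84.000 → S = 40/21 ≈ 1.905 in
Ia = 0.2·(40/21) = 8/21 in ≈ 0.381 in
Excess rainfall: 3.390 − 0.381 = 3.009 in; P > Ia so Q > 0
Q = (6319/2100)²/((6319/2100) + 40/21) = (39929761/4410000)/(10319/2100) = 39929761/21669900 in ≈ 1.843 in

Q = 39929761/21669900 in ≈ 1.843 in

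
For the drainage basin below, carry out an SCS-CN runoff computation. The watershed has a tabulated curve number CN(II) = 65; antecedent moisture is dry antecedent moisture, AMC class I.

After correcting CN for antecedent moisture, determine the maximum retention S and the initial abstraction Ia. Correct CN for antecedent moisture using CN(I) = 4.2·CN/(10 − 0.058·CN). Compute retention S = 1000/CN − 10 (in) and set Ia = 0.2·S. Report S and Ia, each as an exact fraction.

CN(I) from CN(II)=65: (4.2·65)/(10 − 0.058·65) = 3900/89 ≈ 43.820
S = 1000/(3900/89) − 10 = 500/39 in ≈ 12.821 in
Ia = 0.2S: 0.2·12.821 = 2.564 in (exactly 100/39)

S = 500/39 in ≈ 12.821 in; Ia = 100/39 in ≈ 2.564 in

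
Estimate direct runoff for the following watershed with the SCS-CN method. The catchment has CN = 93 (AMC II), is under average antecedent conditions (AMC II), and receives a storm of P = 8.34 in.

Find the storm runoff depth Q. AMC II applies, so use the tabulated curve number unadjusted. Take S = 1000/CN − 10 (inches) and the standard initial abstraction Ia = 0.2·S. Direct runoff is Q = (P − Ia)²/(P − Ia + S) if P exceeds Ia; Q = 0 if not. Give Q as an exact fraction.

Q = 1450162561/193351650 in ≈ 7.500 in

Average conditions: CN = 93 (no AMC adjustment).
Retention S: 1000/CN − 10 with CN=93.000 → S = 70/93 ≈ 0.753 in
Ia = 0.2·(70/93) = 14/93 in ≈ 0.151 in
P − Ia = 8.340 − 0.151 = 38081/4650 ≈ 8.189 in (> 0, runoff occurs)
Q: (38081/4650)² ÷ (41581/4650) = 1450162561/193351650 in (≈ 7.500 in)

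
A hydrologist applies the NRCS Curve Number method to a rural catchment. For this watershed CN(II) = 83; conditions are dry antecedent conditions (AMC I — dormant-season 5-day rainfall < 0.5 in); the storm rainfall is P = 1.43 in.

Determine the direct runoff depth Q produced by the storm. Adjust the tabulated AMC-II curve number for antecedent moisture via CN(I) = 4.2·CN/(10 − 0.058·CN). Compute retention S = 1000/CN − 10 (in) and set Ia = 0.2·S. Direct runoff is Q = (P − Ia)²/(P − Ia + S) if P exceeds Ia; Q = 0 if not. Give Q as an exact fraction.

Q = 6280404001/161968100700 in ≈ 0.039 in

Dry (AMC I): CN(I) = 4.2·83/(10 − 0.058·83) = (1743/5)/(2593/500) = 174300/2593 ≈ 67.219
Retention S: 1000/CN − 10 with CN=67.219 → S = 8500/1743 ≈ 4.877 in
Ia = 0.2S: 0.2·4.877 = 0.975 in (exactly 1700/1743)
P − Ia = 1.430 − 0.975 = 79249/174300 ≈ 0.455 in (> 0, runoff occurs)
Q = (79249/174300)²/((79249/174300) + 8500/1743) = (6280404001/30380490000)/(929249/174300) = 6280404001/161968100700 in ≈ 0.039 in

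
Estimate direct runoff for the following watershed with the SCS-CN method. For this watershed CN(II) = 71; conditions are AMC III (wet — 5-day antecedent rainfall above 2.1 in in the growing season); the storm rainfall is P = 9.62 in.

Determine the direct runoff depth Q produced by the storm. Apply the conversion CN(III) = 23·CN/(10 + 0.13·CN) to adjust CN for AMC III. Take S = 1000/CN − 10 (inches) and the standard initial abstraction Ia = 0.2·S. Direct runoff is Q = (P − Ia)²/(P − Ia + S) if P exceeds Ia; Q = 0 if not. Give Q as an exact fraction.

Q = 572251399729/73605270450 in ≈ 7.775 in

CN(III) from CN(II)=71: (23·71)/(10 + 0.13·71) = 163300/1923 ≈ 84.919
S = 1000/(163300/1923) − 10 = 2900/1633 in ≈ 1.776 in
Ia = 0.2·(2900/1633) = 580/1633 in ≈ 0.355 in
Since P=9.620 > Ia=0.355: effective rainfall P−Ia = 756473/81650 in
Runoff Q = (P−Ia)²/(P−Ia+S) = (9.265)²/(9.265+1.776) = 572251399729/73605270450 ≈ 7.775 in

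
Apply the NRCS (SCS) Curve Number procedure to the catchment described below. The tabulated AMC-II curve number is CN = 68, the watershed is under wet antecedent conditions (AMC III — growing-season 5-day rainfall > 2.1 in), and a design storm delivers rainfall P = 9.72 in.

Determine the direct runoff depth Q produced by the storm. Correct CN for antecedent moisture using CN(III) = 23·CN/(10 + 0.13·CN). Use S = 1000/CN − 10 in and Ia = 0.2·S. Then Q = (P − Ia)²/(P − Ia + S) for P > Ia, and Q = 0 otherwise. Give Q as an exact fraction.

Q = 8283366169/1085152075 in ≈ 7.633 in

CN(III) from CN(II)=68: (23·68)/(10 + 0.13·68) = 39100/471 ≈ 83.015
S = 1000/(39100/471) − 10 = 800/391 in ≈ 2.046 in
Initial abstraction Ia = S/5 = (800/391)/5 = 160/391 ≈ 0.409 in
P − Ia = 9.720 − 0.409 = 91013/9775 ≈ 9.311 in (> 0, runoff occurs)
Q: (91013/9775)² ÷ (111013/9775) = 8283366169/1085152075 in (≈ 7.633 in)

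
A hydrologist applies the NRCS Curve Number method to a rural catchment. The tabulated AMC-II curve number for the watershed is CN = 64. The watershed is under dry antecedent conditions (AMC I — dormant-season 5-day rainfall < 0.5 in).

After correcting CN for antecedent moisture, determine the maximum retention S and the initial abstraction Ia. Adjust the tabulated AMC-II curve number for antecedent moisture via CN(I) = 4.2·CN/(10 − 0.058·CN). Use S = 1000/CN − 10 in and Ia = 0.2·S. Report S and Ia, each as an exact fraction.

S = 375/28 in ≈ 13.393 in; Ia = 75/28 in ≈ 2.679 in

CN(I) from CN(II)=64: (4.2·64)/(10 − 0.058·64) = 5600/131 ≈ 42.748
Max retention: S = 1000/(5600/131) − 10 = 375/28 in (≈ 13.393 in)
Ia = 0.2S: 0.2·13.393 = 2.679 in (exactly 75/28)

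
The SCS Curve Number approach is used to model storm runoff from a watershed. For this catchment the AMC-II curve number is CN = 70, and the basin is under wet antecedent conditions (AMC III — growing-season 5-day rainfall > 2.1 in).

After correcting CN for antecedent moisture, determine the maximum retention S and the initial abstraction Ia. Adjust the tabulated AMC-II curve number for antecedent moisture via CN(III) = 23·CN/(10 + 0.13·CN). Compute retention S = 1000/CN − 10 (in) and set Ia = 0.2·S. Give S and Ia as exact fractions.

S = 300/161 in ≈ 1.863 in; Ia = 60/161 in ≈ 0.373 in

CN(III) from CN(II)=70: (23·70)/(10 + 0.13·70) = 16100/191 ≈ 84.293
Max retention: S = 1000/(16100/191) − 10 = 300/161 in (≈ 1.863 in)
Initial abstraction Ia = S/5 = (300/161)/5 = 60/161 ≈ 0.373 in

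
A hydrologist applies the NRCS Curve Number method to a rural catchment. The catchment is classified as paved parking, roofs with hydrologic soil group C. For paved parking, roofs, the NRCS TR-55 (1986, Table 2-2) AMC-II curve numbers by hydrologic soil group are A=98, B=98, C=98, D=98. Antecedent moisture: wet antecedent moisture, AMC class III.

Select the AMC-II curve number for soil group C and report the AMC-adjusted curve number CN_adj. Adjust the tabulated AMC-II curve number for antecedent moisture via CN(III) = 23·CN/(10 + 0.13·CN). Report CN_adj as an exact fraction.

NRCS table: paved parking, roofs, soil group C → CN(II) = 98
CN(III) from CN(II)=98: (23·98)/(10 + 0.13·98) = 112700/1137 ≈ 99.120

CN_adj = 112700/1137 ≈ 99.120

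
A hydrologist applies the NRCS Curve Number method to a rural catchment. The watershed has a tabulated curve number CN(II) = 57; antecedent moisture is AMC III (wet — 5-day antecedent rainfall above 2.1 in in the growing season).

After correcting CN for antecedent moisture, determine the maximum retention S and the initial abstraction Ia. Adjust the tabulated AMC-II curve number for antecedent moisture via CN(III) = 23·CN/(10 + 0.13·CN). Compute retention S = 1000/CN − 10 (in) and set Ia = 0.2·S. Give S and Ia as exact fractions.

S = 4300/1311 in ≈ 3.280 in; Ia = 860/1311 in ≈ 0.656 in

Adjust CN=57 to AMC III: 23·57/(10 + 0.13·57) → 1311 ÷ (1741/100) = 131100/1741 ≈ 75.302
Retention S: 1000/CN − 10 with CN=75.302 → S = 4300/1311 ≈ 3.280 in
Ia = 0.2S: 0.2·3.280 = 0.656 in (exactly 860/1311)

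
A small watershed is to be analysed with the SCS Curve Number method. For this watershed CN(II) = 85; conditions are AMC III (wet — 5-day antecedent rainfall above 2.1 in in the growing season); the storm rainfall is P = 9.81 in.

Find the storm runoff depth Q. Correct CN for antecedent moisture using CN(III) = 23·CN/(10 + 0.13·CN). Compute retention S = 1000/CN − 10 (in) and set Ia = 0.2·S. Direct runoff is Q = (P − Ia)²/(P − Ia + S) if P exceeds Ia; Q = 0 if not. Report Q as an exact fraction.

Q = 47519953347/5312008700 in ≈ 8.946 in

CN(III) from CN(II)=85: (23·85)/(10 + 0.13·85) = 39100/421 ≈ 92.874
Retention S: 1000/CN − 10 with CN=92.874 → S = 300/391 ≈ 0.767 in
Ia = 0.2S: 0.2·0.767 = 0.153 in (exactly 60/391)
Since P=9.810 > Ia=0.153: effective rainfall P−Ia = 377571/39100 in
Q = (377571/39100)²/((377571/39100) + 300/391) = (142559860041/1528810000)/(407571/39100) = 47519953347/5312008700 in ≈ 8.946 in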